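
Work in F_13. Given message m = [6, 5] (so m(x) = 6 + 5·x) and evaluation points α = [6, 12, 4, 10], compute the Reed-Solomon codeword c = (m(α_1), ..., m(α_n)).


c = [10, 1, 0, 4]

Message polynomial: m(x) = 6 + 5·x (mod 13).
For each evaluation point α_i, compute m(α_i) mod 13:
  α_1 = 6: Horner steps 5 → 10, so m(6) = 10.
  α_2 = 12: Horner steps 5 → 1, so m(12) = 1.
  α_3 = 4: Horner steps 5 → 0, so m(4) = 0.
  α_4 = 10: Horner steps 5 → 4, so m(10) = 4.
Codeword c = [10, 1, 0, 4] ∈ F_13^4.


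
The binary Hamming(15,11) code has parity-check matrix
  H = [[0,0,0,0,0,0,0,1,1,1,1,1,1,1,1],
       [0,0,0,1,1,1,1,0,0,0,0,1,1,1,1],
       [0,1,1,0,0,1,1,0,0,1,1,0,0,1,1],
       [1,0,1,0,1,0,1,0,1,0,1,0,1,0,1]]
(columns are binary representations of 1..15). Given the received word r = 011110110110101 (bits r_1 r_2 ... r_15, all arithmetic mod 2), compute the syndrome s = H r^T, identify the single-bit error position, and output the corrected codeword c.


s = (1, 1, 0, 0)^T, error position = 12, corrected codeword c = 011110110111101

Compute s = H r^T mod 2 one row at a time:
  s_1 = 1 + 0 + 1 + 1 + 0 + 1 + 0 + 1 = 5 ≡ 1 (mod 2).
  s_2 = 1 + 1 + 0 + 1 + 0 + 1 + 0 + 1 = 5 ≡ 1 (mod 2).
  s_3 = 1 + 1 + 0 + 1 + 1 + 1 + 0 + 1 = 6 ≡ 0 (mod 2).
  s_4 = 0 + 1 + 1 + 1 + 0 + 1 + 1 + 1 = 6 ≡ 0 (mod 2).
s = (1, 1, 0, 0)^T — this equals column 12 of H (binary 1100), so error is at position 12.
Correct: flip bit 12 of r = 011110110110101 to get c = 011110110111101.


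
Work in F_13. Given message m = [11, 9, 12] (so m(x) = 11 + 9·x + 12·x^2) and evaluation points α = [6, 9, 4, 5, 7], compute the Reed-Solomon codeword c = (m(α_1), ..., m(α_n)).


c = [3, 11, 5, 5, 12]

Message polynomial: m(x) = 11 + 9·x + 12·x^2 (mod 13).
For each evaluation point α_i, compute m(α_i) mod 13:
  α_1 = 6: Horner steps 12 → 3 → 3, so m(6) = 3.
  α_2 = 9: Horner steps 12 → 0 → 11, so m(9) = 11.
  α_3 = 4: Horner steps 12 → 5 → 5, so m(4) = 5.
  α_4 = 5: Horner steps 12 → 4 → 5, so m(5) = 5.
  α_5 = 7: Horner steps 12 → 2 → 12, so m(7) = 12.
Codeword c = [3, 11, 5, 5, 12] ∈ F_13^5.


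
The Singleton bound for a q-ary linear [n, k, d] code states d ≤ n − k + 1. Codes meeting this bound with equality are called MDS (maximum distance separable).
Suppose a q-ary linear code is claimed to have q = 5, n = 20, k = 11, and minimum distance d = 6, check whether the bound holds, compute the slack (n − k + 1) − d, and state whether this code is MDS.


Singleton RHS = n − k + 1 = 10, slack = 4, bound satisfied, not MDS.

Singleton bound: d ≤ n − k + 1.
Here n = 20, k = 11, so n − k + 1 = 10.
Given d = 6, check d ≤ 10: YES.
Slack = (n − k + 1) − d = 4.
The code is NOT MDS (slack = 4 > 0).
Description: the claimed parameters are [20, 11, 6]_5; such a code would be non-MDS.


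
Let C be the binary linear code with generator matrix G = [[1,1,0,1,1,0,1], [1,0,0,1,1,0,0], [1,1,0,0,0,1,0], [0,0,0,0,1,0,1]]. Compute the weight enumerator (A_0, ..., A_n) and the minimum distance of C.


Weight distribution: A_0 = 1, A_2 = 4, A_3 = 6, A_4 = 3, A_5 = 2. Minimum distance d = 2.

Enumerate all 2^4 = 16 messages m ∈ F_2^4.
For each, compute codeword c = mG in F_2^7, then tally its weight.
  m = 0000 → c = 0000000, weight = 0.
  m = 1000 → c = 1101101, weight = 5.
  m = 0100 → c = 1001100, weight = 3.
  m = 1100 → c = 0100001, weight = 2.
  m = 0010 → c = 1100010, weight = 3.
  m = 1010 → c = 0001111, weight = 4.
  m = 0110 → c = 0101110, weight = 4.
  m = 1110 → c = 1000011, weight = 3.
  m = 0001 → c = 0000101, weight = 2.
  m = 1001 → c = 1101000, weight = 3.
  m = 0101 → c = 1001001, weight = 3.
  m = 1101 → c = 0100100, weight = 2.
  m = 0011 → c = 1100111, weight = 5.
  m = 1011 → c = 0001010, weight = 2.
  m = 0111 → c = 0101011, weight = 4.
  m = 1111 → c = 1000110, weight = 3.
Tally weights:
  weight 0: 1 codewords.
  weight 2: 4 codewords.
  weight 3: 6 codewords.
  weight 4: 3 codewords.
  weight 5: 2 codewords.
Minimum distance d = smallest w > 0 with A_w > 0 = 2.
Sanity: Σ A_w = 16 = 2^4 = 16 ✓.


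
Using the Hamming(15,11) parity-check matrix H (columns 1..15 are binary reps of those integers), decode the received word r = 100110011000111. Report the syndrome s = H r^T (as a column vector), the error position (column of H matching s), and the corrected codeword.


s = (1, 1, 0, 1)^T, error position = 13, corrected codeword c = 100110011000011

Compute s = H r^T mod 2 one row at a time:
  s_1 = 1 + 1 + 0 + 0 + 0 + 1 + 1 + 1 = 5 ≡ 1 (mod 2).
  s_2 = 1 + 1 + 0 + 0 + 0 + 1 + 1 + 1 = 5 ≡ 1 (mod 2).
  s_3 = 0 + 0 + 0 + 0 + 0 + 0 + 1 + 1 = 2 ≡ 0 (mod 2).
  s_4 = 1 + 0 + 1 + 0 + 1 + 0 + 1 + 1 = 5 ≡ 1 (mod 2).
s = (1, 1, 0, 1)^T — this equals column 13 of H (binary 1101), so error is at position 13.
Correct: flip bit 13 of r = 100110011000111 to get c = 100110011000011.


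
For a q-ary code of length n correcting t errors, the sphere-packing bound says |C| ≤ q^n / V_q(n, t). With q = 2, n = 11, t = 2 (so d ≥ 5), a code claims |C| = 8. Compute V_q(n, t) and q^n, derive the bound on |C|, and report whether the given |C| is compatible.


V_q(n, t) = 67, q^n = 2048, Hamming bound = 30, |C| = 8 ≤ bound (satisfied).

Step 1: Compute V_q(n, t) = Σ_{j=0}^2 C(n, j) (q−1)^j.
  j = 0: C(11,0)·(1)^0 = 1·1 = 1.
  j = 1: C(11,1)·(1)^1 = 11·1 = 11.
  j = 2: C(11,2)·(1)^2 = 55·1 = 55.
  V_q(n, t) = 1 + 11 + 55 = 67.
Step 2: q^n = 2^11 = 2048.
Step 3: Hamming bound ⌊q^n / V_q(n,t)⌋ = ⌊2048/67⌋ = 30.
Step 4: Compare |C| = 8 to 30: satisfied.
The claimed |C| lies below the Hamming bound.


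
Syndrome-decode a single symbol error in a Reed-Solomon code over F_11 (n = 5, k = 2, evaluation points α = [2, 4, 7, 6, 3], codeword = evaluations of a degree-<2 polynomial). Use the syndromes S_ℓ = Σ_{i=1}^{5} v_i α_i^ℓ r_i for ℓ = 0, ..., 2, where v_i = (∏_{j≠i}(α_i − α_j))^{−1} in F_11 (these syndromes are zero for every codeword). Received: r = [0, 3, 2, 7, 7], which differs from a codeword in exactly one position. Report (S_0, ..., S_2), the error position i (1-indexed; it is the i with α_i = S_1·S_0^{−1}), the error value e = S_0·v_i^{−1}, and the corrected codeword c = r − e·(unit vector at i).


S = (5, 8, 4), error at position 4, error magnitude e = 1, c = [0, 3, 2, 6, 7].

Step 1: column multipliers v_i = (∏_{j≠i}(α_i − α_j))^{−1} mod 11.
  i = 1 (α = 2): (2−4)(2−7)(2−6)(2−3) = (−2)·(−5)·(−4)·(−1) = 40 ≡ 7, so v_1 = 7^{−1} = 8 (mod 11).
  i = 2 (α = 4): (4−2)(4−7)(4−6)(4−3) = 2·(−3)·(−2)·1 = 12 ≡ 1, so v_2 = 1^{−1} = 1 (mod 11).
  i = 3 (α = 7): (7−2)(7−4)(7−6)(7−3) = 5·3·1·4 = 60 ≡ 5, so v_3 = 5^{−1} = 9 (mod 11).
  i = 4 (α = 6): (6−2)(6−4)(6−7)(6−3) = 4·2·(−1)·3 = −24 ≡ 9, so v_4 = 9^{−1} = 5 (mod 11).
  i = 5 (α = 3): (3−2)(3−4)(3−7)(3−6) = 1·(−1)·(−4)·(−3) = −12 ≡ 10, so v_5 = 10^{−1} = 10 (mod 11).
  v = [8, 1, 9, 5, 10].
Step 2: syndromes of r = [0, 3, 2, 7, 7] (all sums mod 11).
  S_0 = Σ v_i r_i = 8·0 + 1·3 + 9·2 + 5·7 + 10·7 = 126 ≡ 5.
  S_1 = Σ v_i α_i r_i = 8·2·0 + 1·4·3 + 9·7·2 + 5·6·7 + 10·3·7 = 558 ≡ 8.
  α_i^2 mod 11 = [4, 5, 5, 3, 9].
  S_2 = Σ v_i α_i^2 r_i = 8·4·0 + 1·5·3 + 9·5·2 + 5·3·7 + 10·9·7 = 840 ≡ 4.
  S = (5, 8, 4) ≠ 0, so r is not a codeword (an error is present).
Step 3: locate the error. For a single error e at position i, S_ℓ = v_i·e·α_i^ℓ, so α_err = S_1/S_0.
  S_0^{−1} = 5^{−1} = 9 (mod 11), so α_err = 8·9 = 72 ≡ 6 = α_4. Error position i = 4.
  Consistency check: S_2/S_1 = 4·7 = 28 ≡ 6 = α_err ✓ (single-error assumption holds).
Step 4: error magnitude e = S_0/v_4 = S_0·∏_{j≠4}(α_4 − α_j) = 5·9 = 45 ≡ 1 (mod 11).
Step 5: correct position 4: c_4 = r_4 − e = 7 − 1 ≡ 6 (mod 11). Hence c = [0, 3, 2, 6, 7].
  Check: interpolating c through the α_i gives m(x) = 8 + 7·x (degree < 2) with m(α_i) = c_i for every i, so c is indeed a codeword.


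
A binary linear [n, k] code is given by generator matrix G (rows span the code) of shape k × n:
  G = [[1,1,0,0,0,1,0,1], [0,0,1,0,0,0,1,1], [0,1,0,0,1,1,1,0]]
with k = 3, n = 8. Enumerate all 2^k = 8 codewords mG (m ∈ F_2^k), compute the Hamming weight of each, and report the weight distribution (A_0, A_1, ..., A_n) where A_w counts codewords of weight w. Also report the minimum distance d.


Weight distribution: A_0 = 1, A_3 = 2, A_4 = 3, A_5 = 2. Minimum distance d = 3.

Enumerate all 2^3 = 8 messages m ∈ F_2^3.
For each, compute codeword c = mG in F_2^8, then tally its weight.
  m = 000 → c = 00000000, weight = 0.
  m = 100 → c = 11000101, weight = 4.
  m = 010 → c = 00100011, weight = 3.
  m = 110 → c = 11100110, weight = 5.
  m = 001 → c = 01001110, weight = 4.
  m = 101 → c = 10001011, weight = 4.
  m = 011 → c = 01101101, weight = 5.
  m = 111 → c = 10101000, weight = 3.
Tally weights:
  weight 0: 1 codewords.
  weight 3: 2 codewords.
  weight 4: 3 codewords.
  weight 5: 2 codewords.
Minimum distance d = smallest w > 0 with A_w > 0 = 3.
Sanity: Σ A_w = 8 = 2^3 = 8 ✓.


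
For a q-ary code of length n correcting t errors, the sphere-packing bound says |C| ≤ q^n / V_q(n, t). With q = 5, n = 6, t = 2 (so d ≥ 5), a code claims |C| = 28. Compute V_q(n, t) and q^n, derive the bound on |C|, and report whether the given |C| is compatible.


V_q(n, t) = 265, q^n = 15625, Hamming bound = 58, |C| = 28 ≤ bound (satisfied).

Step 1: Compute V_q(n, t) = Σ_{j=0}^2 C(n, j) (q−1)^j.
  j = 0: C(6,0)·(4)^0 = 1·1 = 1.
  j = 1: C(6,1)·(4)^1 = 6·4 = 24.
  j = 2: C(6,2)·(4)^2 = 15·16 = 240.
  V_q(n, t) = 1 + 24 + 240 = 265.
Step 2: q^n = 5^6 = 15625.
Step 3: Hamming bound ⌊q^n / V_q(n,t)⌋ = ⌊15625/265⌋ = 58.
Step 4: Compare |C| = 28 to 58: satisfied.
The claimed |C| lies below the Hamming bound.


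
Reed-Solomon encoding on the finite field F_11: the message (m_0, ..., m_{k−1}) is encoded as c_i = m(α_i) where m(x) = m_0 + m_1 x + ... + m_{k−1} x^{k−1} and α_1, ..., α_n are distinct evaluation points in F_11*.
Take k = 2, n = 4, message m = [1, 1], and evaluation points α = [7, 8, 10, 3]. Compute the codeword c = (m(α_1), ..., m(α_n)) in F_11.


c = [8, 9, 0, 4]

Message polynomial: m(x) = 1 + 1·x (mod 11).
For each evaluation point α_i, compute m(α_i) mod 11:
  α_1 = 7: Horner steps 1 → 8, so m(7) = 8.
  α_2 = 8: Horner steps 1 → 9, so m(8) = 9.
  α_3 = 10: Horner steps 1 → 0, so m(10) = 0.
  α_4 = 3: Horner steps 1 → 4, so m(3) = 4.
Codeword c = [8, 9, 0, 4] ∈ F_11^4.


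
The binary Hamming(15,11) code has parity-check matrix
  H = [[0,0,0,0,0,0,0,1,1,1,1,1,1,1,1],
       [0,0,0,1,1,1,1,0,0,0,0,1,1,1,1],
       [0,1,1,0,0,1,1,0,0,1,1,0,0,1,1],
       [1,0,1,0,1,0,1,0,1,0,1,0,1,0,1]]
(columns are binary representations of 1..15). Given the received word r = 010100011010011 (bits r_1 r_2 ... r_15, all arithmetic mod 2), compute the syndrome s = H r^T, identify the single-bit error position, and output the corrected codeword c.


s = (1, 1, 0, 1)^T, error position = 13, corrected codeword c = 010100011010111

Compute s = H r^T mod 2 one row at a time:
  s_1 = 1 + 1 + 0 + 1 + 0 + 0 + 1 + 1 = 5 ≡ 1 (mod 2).
  s_2 = 1 + 0 + 0 + 0 + 0 + 0 + 1 + 1 = 3 ≡ 1 (mod 2).
  s_3 = 1 + 0 + 0 + 0 + 0 + 1 + 1 + 1 = 4 ≡ 0 (mod 2).
  s_4 = 0 + 0 + 0 + 0 + 1 + 1 + 0 + 1 = 3 ≡ 1 (mod 2).
s = (1, 1, 0, 1)^T — this equals column 13 of H (binary 1101), so error is at position 13.
Correct: flip bit 13 of r = 010100011010011 to get c = 010100011010111.


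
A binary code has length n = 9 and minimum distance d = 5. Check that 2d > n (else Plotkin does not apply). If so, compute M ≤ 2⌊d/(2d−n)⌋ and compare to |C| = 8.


Plotkin bound M ≤ 10; given |C| = 8 ≤ bound (satisfied).

Check applicability: 2d = 10, n = 9.
2d − n = 1 > 0, so Plotkin applies.
Compute d/(2d−n) = 5/1 ≈ 5.0000.
⌊d/(2d−n)⌋ = 5.
Plotkin bound: M ≤ 2·5 = 10.
Given |C| = 8, check: satisfied.
This |C| is below the Plotkin bound.


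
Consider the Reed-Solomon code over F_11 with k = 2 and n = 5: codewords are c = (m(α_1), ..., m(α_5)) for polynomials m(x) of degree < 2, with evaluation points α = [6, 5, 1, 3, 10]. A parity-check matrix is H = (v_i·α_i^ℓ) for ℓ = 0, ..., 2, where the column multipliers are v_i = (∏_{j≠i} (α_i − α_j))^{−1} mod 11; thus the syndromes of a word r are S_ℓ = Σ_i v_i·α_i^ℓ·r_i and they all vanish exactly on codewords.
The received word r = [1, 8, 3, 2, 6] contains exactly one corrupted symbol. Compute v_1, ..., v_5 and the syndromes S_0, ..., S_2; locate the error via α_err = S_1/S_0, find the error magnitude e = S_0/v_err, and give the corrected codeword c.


S = (6, 7, 10), error at position 4, error magnitude e = 2, c = [1, 8, 3, 0, 6].

Step 1: column multipliers v_i = (∏_{j≠i}(α_i − α_j))^{−1} mod 11.
  i = 1 (α = 6): (6−5)(6−1)(6−3)(6−10) = 1·5·3·(−4) = −60 ≡ 6, so v_1 = 6^{−1} = 2 (mod 11).
  i = 2 (α = 5): (5−6)(5−1)(5−3)(5−10) = (−1)·4·2·(−5) = 40 ≡ 7, so v_2 = 7^{−1} = 8 (mod 11).
  i = 3 (α = 1): (1−6)(1−5)(1−3)(1−10) = (−5)·(−4)·(−2)·(−9) = 360 ≡ 8, so v_3 = 8^{−1} = 7 (mod 11).
  i = 4 (α = 3): (3−6)(3−5)(3−1)(3−10) = (−3)·(−2)·2·(−7) = −84 ≡ 4, so v_4 = 4^{−1} = 3 (mod 11).
  i = 5 (α = 10): (10−6)(10−5)(10−1)(10−3) = 4·5·9·7 = 1260 ≡ 6, so v_5 = 6^{−1} = 2 (mod 11).
  v = [2, 8, 7, 3, 2].
Step 2: syndromes of r = [1, 8, 3, 2, 6] (all sums mod 11).
  S_0 = Σ v_i r_i = 2·1 + 8·8 + 7·3 + 3·2 + 2·6 = 105 ≡ 6.
  S_1 = Σ v_i α_i r_i = 2·6·1 + 8·5·8 + 7·1·3 + 3·3·2 + 2·10·6 = 491 ≡ 7.
  α_i^2 mod 11 = [3, 3, 1, 9, 1].
  S_2 = Σ v_i α_i^2 r_i = 2·3·1 + 8·3·8 + 7·1·3 + 3·9·2 + 2·1·6 = 285 ≡ 10.
  S = (6, 7, 10) ≠ 0, so r is not a codeword (an error is present).
Step 3: locate the error. For a single error e at position i, S_ℓ = v_i·e·α_i^ℓ, so α_err = S_1/S_0.
  S_0^{−1} = 6^{−1} = 2 (mod 11), so α_err = 7·2 = 14 ≡ 3 = α_4. Error position i = 4.
  Consistency check: S_2/S_1 = 10·8 = 80 ≡ 3 = α_err ✓ (single-error assumption holds).
Step 4: error magnitude e = S_0/v_4 = S_0·∏_{j≠4}(α_4 − α_j) = 6·4 = 24 ≡ 2 (mod 11).
Step 5: correct position 4: c_4 = r_4 − e = 2 − 2 ≡ 0 (mod 11). Hence c = [1, 8, 3, 0, 6].
  Check: interpolating c through the α_i gives m(x) = 10 + 4·x (degree < 2) with m(α_i) = c_i for every i, so c is indeed a codeword.


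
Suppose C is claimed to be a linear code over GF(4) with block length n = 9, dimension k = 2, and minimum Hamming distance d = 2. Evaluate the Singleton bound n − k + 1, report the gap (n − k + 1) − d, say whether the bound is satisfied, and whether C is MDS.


Singleton RHS = n − k + 1 = 8, slack = 6, bound satisfied, not MDS.

Singleton bound: d ≤ n − k + 1.
Here n = 9, k = 2, so n − k + 1 = 8.
Given d = 2, check d ≤ 8: YES.
Slack = (n − k + 1) − d = 6.
The code is NOT MDS (slack = 6 > 0).
Description: the claimed parameters are [9, 2, 2]_4; such a code would be non-MDS.


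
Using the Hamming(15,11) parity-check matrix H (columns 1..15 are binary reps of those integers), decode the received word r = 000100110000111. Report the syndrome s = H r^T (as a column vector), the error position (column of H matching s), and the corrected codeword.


s = (0, 1, 1, 1)^T, error position = 7, corrected codeword c = 000100010000111

Compute s = H r^T mod 2 one row at a time:
  s_1 = 1 + 0 + 0 + 0 + 0 + 1 + 1 + 1 = 4 ≡ 0 (mod 2).
  s_2 = 1 + 0 + 0 + 1 + 0 + 1 + 1 + 1 = 5 ≡ 1 (mod 2).
  s_3 = 0 + 0 + 0 + 1 + 0 + 0 + 1 + 1 = 3 ≡ 1 (mod 2).
  s_4 = 0 + 0 + 0 + 1 + 0 + 0 + 1 + 1 = 3 ≡ 1 (mod 2).
s = (0, 1, 1, 1)^T — this equals column 7 of H (binary 0111), so error is at position 7.
Correct: flip bit 7 of r = 000100110000111 to get c = 000100010000111.


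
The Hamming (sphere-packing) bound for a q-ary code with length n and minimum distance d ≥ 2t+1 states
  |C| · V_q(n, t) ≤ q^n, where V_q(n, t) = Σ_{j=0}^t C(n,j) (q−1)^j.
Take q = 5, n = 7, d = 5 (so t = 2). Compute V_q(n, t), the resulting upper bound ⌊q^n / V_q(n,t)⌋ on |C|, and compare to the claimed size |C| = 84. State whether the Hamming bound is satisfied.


V_q(n, t) = 365, q^n = 78125, Hamming bound = 214, |C| = 84 ≤ bound (satisfied).

Step 1: Compute V_q(n, t) = Σ_{j=0}^2 C(n, j) (q−1)^j.
  j = 0: C(7,0)·(4)^0 = 1·1 = 1.
  j = 1: C(7,1)·(4)^1 = 7·4 = 28.
  j = 2: C(7,2)·(4)^2 = 21·16 = 336.
  V_q(n, t) = 1 + 28 + 336 = 365.
Step 2: q^n = 5^7 = 78125.
Step 3: Hamming bound ⌊q^n / V_q(n,t)⌋ = ⌊78125/365⌋ = 214.
Step 4: Compare |C| = 84 to 214: satisfied.
The claimed |C| lies below the Hamming bound.


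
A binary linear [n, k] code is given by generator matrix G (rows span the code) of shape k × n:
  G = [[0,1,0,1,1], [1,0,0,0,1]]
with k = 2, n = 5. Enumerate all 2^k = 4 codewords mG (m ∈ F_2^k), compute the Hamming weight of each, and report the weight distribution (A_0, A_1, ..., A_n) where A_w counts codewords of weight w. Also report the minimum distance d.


Weight distribution: A_0 = 1, A_2 = 1, A_3 = 2. Minimum distance d = 2.

Enumerate all 2^2 = 4 messages m ∈ F_2^2.
For each, compute codeword c = mG in F_2^5, then tally its weight.
  m = 00 → c = 00000, weight = 0.
  m = 10 → c = 01011, weight = 3.
  m = 01 → c = 10001, weight = 2.
  m = 11 → c = 11010, weight = 3.
Tally weights:
  weight 0: 1 codewords.
  weight 2: 1 codewords.
  weight 3: 2 codewords.
Minimum distance d = smallest w > 0 with A_w > 0 = 2.
Sanity: Σ A_w = 4 = 2^2 = 4 ✓.


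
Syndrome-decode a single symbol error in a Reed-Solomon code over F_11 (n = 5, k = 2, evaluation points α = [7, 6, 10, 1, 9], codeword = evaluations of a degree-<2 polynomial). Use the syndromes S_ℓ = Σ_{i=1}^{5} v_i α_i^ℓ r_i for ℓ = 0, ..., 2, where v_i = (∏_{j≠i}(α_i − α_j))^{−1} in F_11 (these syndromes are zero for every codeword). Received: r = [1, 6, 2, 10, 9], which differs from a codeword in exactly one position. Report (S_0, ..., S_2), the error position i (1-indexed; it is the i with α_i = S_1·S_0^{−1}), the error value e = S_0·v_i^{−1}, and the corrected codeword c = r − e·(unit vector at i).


S = (7, 9, 10), error at position 2, error magnitude e = 9, c = [1, 8, 2, 10, 9].

Step 1: column multipliers v_i = (∏_{j≠i}(α_i − α_j))^{−1} mod 11.
  i = 1 (α = 7): (7−6)(7−10)(7−1)(7−9) = 1·(−3)·6·(−2) = 36 ≡ 3, so v_1 = 3^{−1} = 4 (mod 11).
  i = 2 (α = 6): (6−7)(6−10)(6−1)(6−9) = (−1)·(−4)·5·(−3) = −60 ≡ 6, so v_2 = 6^{−1} = 2 (mod 11).
  i = 3 (α = 10): (10−7)(10−6)(10−1)(10−9) = 3·4·9·1 = 108 ≡ 9, so v_3 = 9^{−1} = 5 (mod 11).
  i = 4 (α = 1): (1−7)(1−6)(1−10)(1−9) = (−6)·(−5)·(−9)·(−8) = 2160 ≡ 4, so v_4 = 4^{−1} = 3 (mod 11).
  i = 5 (α = 9): (9−7)(9−6)(9−10)(9−1) = 2·3·(−1)·8 = −48 ≡ 7, so v_5 = 7^{−1} = 8 (mod 11).
  v = [4, 2, 5, 3, 8].
Step 2: syndromes of r = [1, 6, 2, 10, 9] (all sums mod 11).
  S_0 = Σ v_i r_i = 4·1 + 2·6 + 5·2 + 3·10 + 8·9 = 128 ≡ 7.
  S_1 = Σ v_i α_i r_i = 4·7·1 + 2·6·6 + 5·10·2 + 3·1·10 + 8·9·9 = 878 ≡ 9.
  α_i^2 mod 11 = [5, 3, 1, 1, 4].
  S_2 = Σ v_i α_i^2 r_i = 4·5·1 + 2·3·6 + 5·1·2 + 3·1·10 + 8·4·9 = 384 ≡ 10.
  S = (7, 9, 10) ≠ 0, so r is not a codeword (an error is present).
Step 3: locate the error. For a single error e at position i, S_ℓ = v_i·e·α_i^ℓ, so α_err = S_1/S_0.
  S_0^{−1} = 7^{−1} = 8 (mod 11), so α_err = 9·8 = 72 ≡ 6 = α_2. Error position i = 2.
  Consistency check: S_2/S_1 = 10·5 = 50 ≡ 6 = α_err ✓ (single-error assumption holds).
Step 4: error magnitude e = S_0/v_2 = S_0·∏_{j≠2}(α_2 − α_j) = 7·6 = 42 ≡ 9 (mod 11).
Step 5: correct position 2: c_2 = r_2 − e = 6 − 9 ≡ 8 (mod 11). Hence c = [1, 8, 2, 10, 9].
  Check: interpolating c through the α_i gives m(x) = 6 + 4·x (degree < 2) with m(α_i) = c_i for every i, so c is indeed a codeword.


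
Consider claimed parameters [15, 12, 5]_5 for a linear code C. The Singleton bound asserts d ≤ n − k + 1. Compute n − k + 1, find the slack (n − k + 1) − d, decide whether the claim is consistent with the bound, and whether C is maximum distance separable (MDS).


Singleton RHS = n − k + 1 = 4, slack = -1, bound violated (no such code; not MDS).

Singleton bound: d ≤ n − k + 1.
Here n = 15, k = 12, so n − k + 1 = 4.
Given d = 5, check d ≤ 4: NO.
Slack = (n − k + 1) − d = -1.
The slack is negative: d = 5 exceeds n − k + 1 = 4 by 1, so the Singleton bound is violated and no linear [15, 12, 5]_5 code can exist. In particular it is not MDS (MDS requires d = n − k + 1 exactly).
Description: the claimed parameters are [15, 12, 5]_5; such a code would be impossible (violates the Singleton bound).


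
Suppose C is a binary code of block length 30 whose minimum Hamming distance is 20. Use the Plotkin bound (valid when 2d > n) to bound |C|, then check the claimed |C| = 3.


Plotkin bound M ≤ 4; given |C| = 3 ≤ bound (satisfied).

Check applicability: 2d = 40, n = 30.
2d − n = 10 > 0, so Plotkin applies.
Compute d/(2d−n) = 20/10 ≈ 2.0000.
⌊d/(2d−n)⌋ = 2.
Plotkin bound: M ≤ 2·2 = 4.
Given |C| = 3, check: satisfied.
This |C| is below the Plotkin bound.


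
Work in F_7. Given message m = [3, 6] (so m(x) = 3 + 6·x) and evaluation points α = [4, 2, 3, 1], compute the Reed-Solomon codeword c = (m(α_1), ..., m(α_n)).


c = [6, 1, 0, 2]

Message polynomial: m(x) = 3 + 6·x (mod 7).
For each evaluation point α_i, compute m(α_i) mod 7:
  α_1 = 4: Horner steps 6 → 6, so m(4) = 6.
  α_2 = 2: Horner steps 6 → 1, so m(2) = 1.
  α_3 = 3: Horner steps 6 → 0, so m(3) = 0.
  α_4 = 1: Horner steps 6 → 2, so m(1) = 2.
Codeword c = [6, 1, 0, 2] ∈ F_7^4.


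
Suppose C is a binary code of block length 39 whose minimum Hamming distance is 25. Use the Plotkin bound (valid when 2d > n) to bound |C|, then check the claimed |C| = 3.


Plotkin bound M ≤ 4; given |C| = 3 ≤ bound (satisfied).

Check applicability: 2d = 50, n = 39.
2d − n = 11 > 0, so Plotkin applies.
Compute d/(2d−n) = 25/11 ≈ 2.2727.
⌊d/(2d−n)⌋ = 2.
Plotkin bound: M ≤ 2·2 = 4.
Given |C| = 3, check: satisfied.
This |C| is below the Plotkin bound.


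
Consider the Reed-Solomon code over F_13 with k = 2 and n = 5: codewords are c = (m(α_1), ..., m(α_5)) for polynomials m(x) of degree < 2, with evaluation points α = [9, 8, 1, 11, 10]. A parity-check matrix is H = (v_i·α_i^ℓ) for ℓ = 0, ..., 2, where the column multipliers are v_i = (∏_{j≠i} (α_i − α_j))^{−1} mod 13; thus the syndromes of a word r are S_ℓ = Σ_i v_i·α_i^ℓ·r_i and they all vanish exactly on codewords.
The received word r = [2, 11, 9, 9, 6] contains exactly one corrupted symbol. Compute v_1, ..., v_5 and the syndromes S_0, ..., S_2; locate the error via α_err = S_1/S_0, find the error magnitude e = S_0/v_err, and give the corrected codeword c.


S = (8, 10, 6), error at position 4, error magnitude e = 12, c = [2, 11, 9, 10, 6].

Step 1: column multipliers v_i = (∏_{j≠i}(α_i − α_j))^{−1} mod 13.
  i = 1 (α = 9): (9−8)(9−1)(9−11)(9−10) = 1·8·(−2)·(−1) = 16 ≡ 3, so v_1 = 3^{−1} = 9 (mod 13).
  i = 2 (α = 8): (8−9)(8−1)(8−11)(8−10) = (−1)·7·(−3)·(−2) = −42 ≡ 10, so v_2 = 10^{−1} = 4 (mod 13).
  i = 3 (α = 1): (1−9)(1−8)(1−11)(1−10) = (−8)·(−7)·(−10)·(−9) = 5040 ≡ 9, so v_3 = 9^{−1} = 3 (mod 13).
  i = 4 (α = 11): (11−9)(11−8)(11−1)(11−10) = 2·3·10·1 = 60 ≡ 8, so v_4 = 8^{−1} = 5 (mod 13).
  i = 5 (α = 10): (10−9)(10−8)(10−1)(10−11) = 1·2·9·(−1) = −18 ≡ 8, so v_5 = 8^{−1} = 5 (mod 13).
  v = [9, 4, 3, 5, 5].
Step 2: syndromes of r = [2, 11, 9, 9, 6] (all sums mod 13).
  S_0 = Σ v_i r_i = 9·2 + 4·11 + 3·9 + 5·9 + 5·6 = 164 ≡ 8.
  S_1 = Σ v_i α_i r_i = 9·9·2 + 4·8·11 + 3·1·9 + 5·11·9 + 5·10·6 = 1336 ≡ 10.
  α_i^2 mod 13 = [3, 12, 1, 4, 9].
  S_2 = Σ v_i α_i^2 r_i = 9·3·2 + 4·12·11 + 3·1·9 + 5·4·9 + 5·9·6 = 1059 ≡ 6.
  S = (8, 10, 6) ≠ 0, so r is not a codeword (an error is present).
Step 3: locate the error. For a single error e at position i, S_ℓ = v_i·e·α_i^ℓ, so α_err = S_1/S_0.
  S_0^{−1} = 8^{−1} = 5 (mod 13), so α_err = 10·5 = 50 ≡ 11 = α_4. Error position i = 4.
  Consistency check: S_2/S_1 = 6·4 = 24 ≡ 11 = α_err ✓ (single-error assumption holds).
Step 4: error magnitude e = S_0/v_4 = S_0·∏_{j≠4}(α_4 − α_j) = 8·8 = 64 ≡ 12 (mod 13).
Step 5: correct position 4: c_4 = r_4 − e = 9 − 12 ≡ 10 (mod 13). Hence c = [2, 11, 9, 10, 6].
  Check: interpolating c through the α_i gives m(x) = 5 + 4·x (degree < 2) with m(α_i) = c_i for every i, so c is indeed a codeword.


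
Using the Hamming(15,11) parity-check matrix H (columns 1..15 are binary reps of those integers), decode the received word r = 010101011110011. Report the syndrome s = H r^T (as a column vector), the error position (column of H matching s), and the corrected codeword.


s = (0, 0, 0, 1)^T, error position = 1, corrected codeword c = 110101011110011

Compute s = H r^T mod 2 one row at a time:
  s_1 = 1 + 1 + 1 + 1 + 0 + 0 + 1 + 1 = 6 ≡ 0 (mod 2).
  s_2 = 1 + 0 + 1 + 0 + 0 + 0 + 1 + 1 = 4 ≡ 0 (mod 2).
  s_3 = 1 + 0 + 1 + 0 + 1 + 1 + 1 + 1 = 6 ≡ 0 (mod 2).
  s_4 = 0 + 0 + 0 + 0 + 1 + 1 + 0 + 1 = 3 ≡ 1 (mod 2).
s = (0, 0, 0, 1)^T — this equals column 1 of H (binary 0001), so error is at position 1.
Correct: flip bit 1 of r = 010101011110011 to get c = 110101011110011.


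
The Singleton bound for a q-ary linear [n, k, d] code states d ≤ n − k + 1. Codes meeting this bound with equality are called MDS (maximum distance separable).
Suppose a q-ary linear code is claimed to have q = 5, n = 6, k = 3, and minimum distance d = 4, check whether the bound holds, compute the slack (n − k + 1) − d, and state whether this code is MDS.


Singleton RHS = n − k + 1 = 4, slack = 0, bound satisfied, MDS.

Singleton bound: d ≤ n − k + 1.
Here n = 6, k = 3, so n − k + 1 = 4.
Given d = 4, check d ≤ 4: YES.
Slack = (n − k + 1) − d = 0.
The code is MDS (slack = 0).
Description: the claimed parameters are [6, 3, 4]_5; such a code would be MDS (meets Singleton bound).


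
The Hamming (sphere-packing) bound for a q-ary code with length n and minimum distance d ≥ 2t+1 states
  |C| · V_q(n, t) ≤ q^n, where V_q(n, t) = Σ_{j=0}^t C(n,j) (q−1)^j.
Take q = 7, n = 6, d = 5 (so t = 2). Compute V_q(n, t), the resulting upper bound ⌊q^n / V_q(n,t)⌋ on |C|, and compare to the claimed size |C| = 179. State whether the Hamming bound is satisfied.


V_q(n, t) = 577, q^n = 117649, Hamming bound = 203, |C| = 179 ≤ bound (satisfied).

Step 1: Compute V_q(n, t) = Σ_{j=0}^2 C(n, j) (q−1)^j.
  j = 0: C(6,0)·(6)^0 = 1·1 = 1.
  j = 1: C(6,1)·(6)^1 = 6·6 = 36.
  j = 2: C(6,2)·(6)^2 = 15·36 = 540.
  V_q(n, t) = 1 + 36 + 540 = 577.
Step 2: q^n = 7^6 = 117649.
Step 3: Hamming bound ⌊q^n / V_q(n,t)⌋ = ⌊117649/577⌋ = 203.
Step 4: Compare |C| = 179 to 203: satisfied.
The claimed |C| lies below the Hamming bound.


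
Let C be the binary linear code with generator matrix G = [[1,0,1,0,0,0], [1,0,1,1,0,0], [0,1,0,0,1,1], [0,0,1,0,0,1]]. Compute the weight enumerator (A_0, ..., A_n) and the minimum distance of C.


Weight distribution: A_0 = 1, A_1 = 1, A_2 = 3, A_3 = 6, A_4 = 3, A_5 = 1, A_6 = 1. Minimum distance d = 1.

Enumerate all 2^4 = 16 messages m ∈ F_2^4.
For each, compute codeword c = mG in F_2^6, then tally its weight.
  m = 0000 → c = 000000, weight = 0.
  m = 1000 → c = 101000, weight = 2.
  m = 0100 → c = 101100, weight = 3.
  m = 1100 → c = 000100, weight = 1.
  m = 0010 → c = 010011, weight = 3.
  m = 1010 → c = 111011, weight = 5.
  m = 0110 → c = 111111, weight = 6.
  m = 1110 → c = 010111, weight = 4.
  m = 0001 → c = 001001, weight = 2.
  m = 1001 → c = 100001, weight = 2.
  m = 0101 → c = 100101, weight = 3.
  m = 1101 → c = 001101, weight = 3.
  m = 0011 → c = 011010, weight = 3.
  m = 1011 → c = 110010, weight = 3.
  m = 0111 → c = 110110, weight = 4.
  m = 1111 → c = 011110, weight = 4.
Tally weights:
  weight 0: 1 codewords.
  weight 1: 1 codewords.
  weight 2: 3 codewords.
  weight 3: 6 codewords.
  weight 4: 3 codewords.
  weight 5: 1 codewords.
  weight 6: 1 codewords.
Minimum distance d = smallest w > 0 with A_w > 0 = 1.
Sanity: Σ A_w = 16 = 2^4 = 16 ✓.


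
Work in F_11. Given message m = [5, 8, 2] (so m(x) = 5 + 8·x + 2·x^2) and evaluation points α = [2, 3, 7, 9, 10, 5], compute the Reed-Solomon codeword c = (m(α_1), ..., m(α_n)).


c = [7, 3, 5, 8, 10, 7]

Message polynomial: m(x) = 5 + 8·x + 2·x^2 (mod 11).
For each evaluation point α_i, compute m(α_i) mod 11:
  α_1 = 2: Horner steps 2 → 1 → 7, so m(2) = 7.
  α_2 = 3: Horner steps 2 → 3 → 3, so m(3) = 3.
  α_3 = 7: Horner steps 2 → 0 → 5, so m(7) = 5.
  α_4 = 9: Horner steps 2 → 4 → 8, so m(9) = 8.
  α_5 = 10: Horner steps 2 → 6 → 10, so m(10) = 10.
  α_6 = 5: Horner steps 2 → 7 → 7, so m(5) = 7.
Codeword c = [7, 3, 5, 8, 10, 7] ∈ F_11^6.


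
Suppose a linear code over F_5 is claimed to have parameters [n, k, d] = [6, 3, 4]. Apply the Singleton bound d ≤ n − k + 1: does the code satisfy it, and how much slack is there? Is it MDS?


Singleton RHS = n − k + 1 = 4, slack = 0, bound satisfied, MDS.

Singleton bound: d ≤ n − k + 1.
Here n = 6, k = 3, so n − k + 1 = 4.
Given d = 4, check d ≤ 4: YES.
Slack = (n − k + 1) − d = 0.
The code is MDS (slack = 0).
Description: the claimed parameters are [6, 3, 4]_5; such a code would be MDS (meets Singleton bound).


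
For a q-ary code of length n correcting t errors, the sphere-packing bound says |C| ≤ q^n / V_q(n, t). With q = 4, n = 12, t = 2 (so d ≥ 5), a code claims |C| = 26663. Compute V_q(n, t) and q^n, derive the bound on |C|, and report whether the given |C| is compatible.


V_q(n, t) = 631, q^n = 16777216, Hamming bound = 26588, |C| = 26663 > bound (violated).

Step 1: Compute V_q(n, t) = Σ_{j=0}^2 C(n, j) (q−1)^j.
  j = 0: C(12,0)·(3)^0 = 1·1 = 1.
  j = 1: C(12,1)·(3)^1 = 12·3 = 36.
  j = 2: C(12,2)·(3)^2 = 66·9 = 594.
  V_q(n, t) = 1 + 36 + 594 = 631.
Step 2: q^n = 4^12 = 16777216.
Step 3: Hamming bound ⌊q^n / V_q(n,t)⌋ = ⌊16777216/631⌋ = 26588.
Step 4: Compare |C| = 26663 to 26588: violated.
The claimed |C| lies above the Hamming bound, so no 4-ary code of length 12 with d ≥ 5 can have 26663 codewords.


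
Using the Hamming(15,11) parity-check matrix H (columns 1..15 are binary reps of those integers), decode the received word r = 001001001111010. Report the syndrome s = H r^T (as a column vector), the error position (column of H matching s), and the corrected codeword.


s = (1, 1, 1, 1)^T, error position = 15, corrected codeword c = 001001001111011

Compute s = H r^T mod 2 one row at a time:
  s_1 = 0 + 1 + 1 + 1 + 1 + 0 + 1 + 0 = 5 ≡ 1 (mod 2).
  s_2 = 0 + 0 + 1 + 0 + 1 + 0 + 1 + 0 = 3 ≡ 1 (mod 2).
  s_3 = 0 + 1 + 1 + 0 + 1 + 1 + 1 + 0 = 5 ≡ 1 (mod 2).
  s_4 = 0 + 1 + 0 + 0 + 1 + 1 + 0 + 0 = 3 ≡ 1 (mod 2).
s = (1, 1, 1, 1)^T — this equals column 15 of H (binary 1111), so error is at position 15.
Correct: flip bit 15 of r = 001001001111010 to get c = 001001001111011.


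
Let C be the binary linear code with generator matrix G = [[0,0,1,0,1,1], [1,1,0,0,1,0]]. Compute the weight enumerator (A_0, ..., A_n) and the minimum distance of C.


Weight distribution: A_0 = 1, A_3 = 2, A_4 = 1. Minimum distance d = 3.

Enumerate all 2^2 = 4 messages m ∈ F_2^2.
For each, compute codeword c = mG in F_2^6, then tally its weight.
  m = 00 → c = 000000, weight = 0.
  m = 10 → c = 001011, weight = 3.
  m = 01 → c = 110010, weight = 3.
  m = 11 → c = 111001, weight = 4.
Tally weights:
  weight 0: 1 codewords.
  weight 3: 2 codewords.
  weight 4: 1 codewords.
Minimum distance d = smallest w > 0 with A_w > 0 = 3.
Sanity: Σ A_w = 4 = 2^2 = 4 ✓.


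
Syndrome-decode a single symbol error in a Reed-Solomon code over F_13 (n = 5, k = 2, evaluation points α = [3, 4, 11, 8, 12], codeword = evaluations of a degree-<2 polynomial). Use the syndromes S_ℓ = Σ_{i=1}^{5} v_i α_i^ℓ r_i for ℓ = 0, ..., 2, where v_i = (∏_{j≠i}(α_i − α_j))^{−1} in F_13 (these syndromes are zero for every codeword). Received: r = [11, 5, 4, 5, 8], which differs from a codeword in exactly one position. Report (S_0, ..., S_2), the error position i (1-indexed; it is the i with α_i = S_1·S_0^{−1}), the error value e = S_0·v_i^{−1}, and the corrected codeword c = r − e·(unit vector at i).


S = (12, 9, 10), error at position 2, error magnitude e = 3, c = [11, 2, 4, 5, 8].

Step 1: column multipliers v_i = (∏_{j≠i}(α_i − α_j))^{−1} mod 13.
  i = 1 (α = 3): (3−4)(3−11)(3−8)(3−12) = (−1)·(−8)·(−5)·(−9) = 360 ≡ 9, so v_1 = 9^{−1} = 3 (mod 13).
  i = 2 (α = 4): (4−3)(4−11)(4−8)(4−12) = 1·(−7)·(−4)·(−8) = −224 ≡ 10, so v_2 = 10^{−1} = 4 (mod 13).
  i = 3 (α = 11): (11−3)(11−4)(11−8)(11−12) = 8·7·3·(−1) = −168 ≡ 1, so v_3 = 1^{−1} = 1 (mod 13).
  i = 4 (α = 8): (8−3)(8−4)(8−11)(8−12) = 5·4·(−3)·(−4) = 240 ≡ 6, so v_4 = 6^{−1} = 11 (mod 13).
  i = 5 (α = 12): (12−3)(12−4)(12−11)(12−8) = 9·8·1·4 = 288 ≡ 2, so v_5 = 2^{−1} = 7 (mod 13).
  v = [3, 4, 1, 11, 7].
Step 2: syndromes of r = [11, 5, 4, 5, 8] (all sums mod 13).
  S_0 = Σ v_i r_i = 3·11 + 4·5 + 1·4 + 11·5 + 7·8 = 168 ≡ 12.
  S_1 = Σ v_i α_i r_i = 3·3·11 + 4·4·5 + 1·11·4 + 11·8·5 + 7·12·8 = 1335 ≡ 9.
  α_i^2 mod 13 = [9, 3, 4, 12, 1].
  S_2 = Σ v_i α_i^2 r_i = 3·9·11 + 4·3·5 + 1·4·4 + 11·12·5 + 7·1·8 = 1089 ≡ 10.
  S = (12, 9, 10) ≠ 0, so r is not a codeword (an error is present).
Step 3: locate the error. For a single error e at position i, S_ℓ = v_i·e·α_i^ℓ, so α_err = S_1/S_0.
  S_0^{−1} = 12^{−1} = 12 (mod 13), so α_err = 9·12 = 108 ≡ 4 = α_2. Error position i = 2.
  Consistency check: S_2/S_1 = 10·3 = 30 ≡ 4 = α_err ✓ (single-error assumption holds).
Step 4: error magnitude e = S_0/v_2 = S_0·∏_{j≠2}(α_2 − α_j) = 12·10 = 120 ≡ 3 (mod 13).
Step 5: correct position 2: c_2 = r_2 − e = 5 − 3 ≡ 2 (mod 13). Hence c = [11, 2, 4, 5, 8].
  Check: interpolating c through the α_i gives m(x) = 12 + 4·x (degree < 2) with m(α_i) = c_i for every i, so c is indeed a codeword.


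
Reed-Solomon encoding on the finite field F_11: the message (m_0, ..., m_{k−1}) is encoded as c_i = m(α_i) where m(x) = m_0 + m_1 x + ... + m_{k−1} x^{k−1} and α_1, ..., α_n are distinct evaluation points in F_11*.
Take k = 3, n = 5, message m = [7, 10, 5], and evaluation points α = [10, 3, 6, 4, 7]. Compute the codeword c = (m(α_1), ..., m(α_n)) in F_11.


c = [2, 5, 5, 6, 3]

Message polynomial: m(x) = 7 + 10·x + 5·x^2 (mod 11).
For each evaluation point α_i, compute m(α_i) mod 11:
  α_1 = 10: Horner steps 5 → 5 → 2, so m(10) = 2.
  α_2 = 3: Horner steps 5 → 3 → 5, so m(3) = 5.
  α_3 = 6: Horner steps 5 → 7 → 5, so m(6) = 5.
  α_4 = 4: Horner steps 5 → 8 → 6, so m(4) = 6.
  α_5 = 7: Horner steps 5 → 1 → 3, so m(7) = 3.
Codeword c = [2, 5, 5, 6, 3] ∈ F_11^5.


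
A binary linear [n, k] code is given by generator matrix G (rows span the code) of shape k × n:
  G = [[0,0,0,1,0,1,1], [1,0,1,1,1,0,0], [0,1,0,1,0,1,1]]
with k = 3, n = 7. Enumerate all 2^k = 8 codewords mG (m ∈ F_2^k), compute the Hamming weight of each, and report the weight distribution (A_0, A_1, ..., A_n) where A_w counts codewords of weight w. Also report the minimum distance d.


Weight distribution: A_0 = 1, A_1 = 1, A_3 = 1, A_4 = 2, A_5 = 2, A_6 = 1. Minimum distance d = 1.

Enumerate all 2^3 = 8 messages m ∈ F_2^3.
For each, compute codeword c = mG in F_2^7, then tally its weight.
  m = 000 → c = 0000000, weight = 0.
  m = 100 → c = 0001011, weight = 3.
  m = 010 → c = 1011100, weight = 4.
  m = 110 → c = 1010111, weight = 5.
  m = 001 → c = 0101011, weight = 4.
  m = 101 → c = 0100000, weight = 1.
  m = 011 → c = 1110111, weight = 6.
  m = 111 → c = 1111100, weight = 5.
Tally weights:
  weight 0: 1 codewords.
  weight 1: 1 codewords.
  weight 3: 1 codewords.
  weight 4: 2 codewords.
  weight 5: 2 codewords.
  weight 6: 1 codewords.
Minimum distance d = smallest w > 0 with A_w > 0 = 1.
Sanity: Σ A_w = 8 = 2^3 = 8 ✓.


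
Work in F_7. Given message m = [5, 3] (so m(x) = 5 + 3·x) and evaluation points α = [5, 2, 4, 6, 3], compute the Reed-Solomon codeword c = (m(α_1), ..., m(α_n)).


c = [6, 4, 3, 2, 0]

Message polynomial: m(x) = 5 + 3·x (mod 7).
For each evaluation point α_i, compute m(α_i) mod 7:
  α_1 = 5: Horner steps 3 → 6, so m(5) = 6.
  α_2 = 2: Horner steps 3 → 4, so m(2) = 4.
  α_3 = 4: Horner steps 3 → 3, so m(4) = 3.
  α_4 = 6: Horner steps 3 → 2, so m(6) = 2.
  α_5 = 3: Horner steps 3 → 0, so m(3) = 0.
Codeword c = [6, 4, 3, 2, 0] ∈ F_7^5.


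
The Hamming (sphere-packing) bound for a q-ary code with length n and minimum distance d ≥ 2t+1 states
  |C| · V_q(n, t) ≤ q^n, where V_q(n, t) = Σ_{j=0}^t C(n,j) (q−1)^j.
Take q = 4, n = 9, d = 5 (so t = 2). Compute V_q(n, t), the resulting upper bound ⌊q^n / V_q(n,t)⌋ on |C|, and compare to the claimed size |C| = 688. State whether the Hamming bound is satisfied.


V_q(n, t) = 352, q^n = 262144, Hamming bound = 744, |C| = 688 ≤ bound (satisfied).

Step 1: Compute V_q(n, t) = Σ_{j=0}^2 C(n, j) (q−1)^j.
  j = 0: C(9,0)·(3)^0 = 1·1 = 1.
  j = 1: C(9,1)·(3)^1 = 9·3 = 27.
  j = 2: C(9,2)·(3)^2 = 36·9 = 324.
  V_q(n, t) = 1 + 27 + 324 = 352.
Step 2: q^n = 4^9 = 262144.
Step 3: Hamming bound ⌊q^n / V_q(n,t)⌋ = ⌊262144/352⌋ = 744.
Step 4: Compare |C| = 688 to 744: satisfied.
The claimed |C| lies below the Hamming bound.


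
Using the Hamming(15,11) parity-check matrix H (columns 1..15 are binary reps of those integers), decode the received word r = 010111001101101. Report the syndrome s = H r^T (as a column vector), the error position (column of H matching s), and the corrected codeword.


s = (1, 0, 0, 0)^T, error position = 8, corrected codeword c = 010111011101101

Compute s = H r^T mod 2 one row at a time:
  s_1 = 0 + 1 + 1 + 0 + 1 + 1 + 0 + 1 = 5 ≡ 1 (mod 2).
  s_2 = 1 + 1 + 1 + 0 + 1 + 1 + 0 + 1 = 6 ≡ 0 (mod 2).
  s_3 = 1 + 0 + 1 + 0 + 1 + 0 + 0 + 1 = 4 ≡ 0 (mod 2).
  s_4 = 0 + 0 + 1 + 0 + 1 + 0 + 1 + 1 = 4 ≡ 0 (mod 2).
s = (1, 0, 0, 0)^T — this equals column 8 of H (binary 1000), so error is at position 8.
Correct: flip bit 8 of r = 010111001101101 to get c = 010111011101101.


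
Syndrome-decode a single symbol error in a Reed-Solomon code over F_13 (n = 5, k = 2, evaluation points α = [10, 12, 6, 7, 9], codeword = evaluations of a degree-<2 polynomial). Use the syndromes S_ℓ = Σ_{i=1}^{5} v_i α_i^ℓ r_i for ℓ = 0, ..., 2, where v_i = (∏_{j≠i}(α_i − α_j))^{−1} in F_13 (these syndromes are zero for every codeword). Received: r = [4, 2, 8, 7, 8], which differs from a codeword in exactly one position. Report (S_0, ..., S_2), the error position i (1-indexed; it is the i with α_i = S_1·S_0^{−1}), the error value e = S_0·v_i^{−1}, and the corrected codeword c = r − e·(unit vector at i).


S = (11, 8, 7), error at position 5, error magnitude e = 3, c = [4, 2, 8, 7, 5].

Step 1: column multipliers v_i = (∏_{j≠i}(α_i − α_j))^{−1} mod 13.
  i = 1 (α = 10): (10−12)(10−6)(10−7)(10−9) = (−2)·4·3·1 = −24 ≡ 2, so v_1 = 2^{−1} = 7 (mod 13).
  i = 2 (α = 12): (12−10)(12−6)(12−7)(12−9) = 2·6·5·3 = 180 ≡ 11, so v_2 = 11^{−1} = 6 (mod 13).
  i = 3 (α = 6): (6−10)(6−12)(6−7)(6−9) = (−4)·(−6)·(−1)·(−3) = 72 ≡ 7, so v_3 = 7^{−1} = 2 (mod 13).
  i = 4 (α = 7): (7−10)(7−12)(7−6)(7−9) = (−3)·(−5)·1·(−2) = −30 ≡ 9, so v_4 = 9^{−1} = 3 (mod 13).
  i = 5 (α = 9): (9−10)(9−12)(9−6)(9−7) = (−1)·(−3)·3·2 = 18 ≡ 5, so v_5 = 5^{−1} = 8 (mod 13).
  v = [7, 6, 2, 3, 8].
Step 2: syndromes of r = [4, 2, 8, 7, 8] (all sums mod 13).
  S_0 = Σ v_i r_i = 7·4 + 6·2 + 2·8 + 3·7 + 8·8 = 141 ≡ 11.
  S_1 = Σ v_i α_i r_i = 7·10·4 + 6·12·2 + 2·6·8 + 3·7·7 + 8·9·8 = 1243 ≡ 8.
  α_i^2 mod 13 = [9, 1, 10, 10, 3].
  S_2 = Σ v_i α_i^2 r_i = 7·9·4 + 6·1·2 + 2·10·8 + 3·10·7 + 8·3·8 = 826 ≡ 7.
  S = (11, 8, 7) ≠ 0, so r is not a codeword (an error is present).
Step 3: locate the error. For a single error e at position i, S_ℓ = v_i·e·α_i^ℓ, so α_err = S_1/S_0.
  S_0^{−1} = 11^{−1} = 6 (mod 13), so α_err = 8·6 = 48 ≡ 9 = α_5. Error position i = 5.
  Consistency check: S_2/S_1 = 7·5 = 35 ≡ 9 = α_err ✓ (single-error assumption holds).
Step 4: error magnitude e = S_0/v_5 = S_0·∏_{j≠5}(α_5 − α_j) = 11·5 = 55 ≡ 3 (mod 13).
Step 5: correct position 5: c_5 = r_5 − e = 8 − 3 ≡ 5 (mod 13). Hence c = [4, 2, 8, 7, 5].
  Check: interpolating c through the α_i gives m(x) = 1 + 12·x (degree < 2) with m(α_i) = c_i for every i, so c is indeed a codeword.
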